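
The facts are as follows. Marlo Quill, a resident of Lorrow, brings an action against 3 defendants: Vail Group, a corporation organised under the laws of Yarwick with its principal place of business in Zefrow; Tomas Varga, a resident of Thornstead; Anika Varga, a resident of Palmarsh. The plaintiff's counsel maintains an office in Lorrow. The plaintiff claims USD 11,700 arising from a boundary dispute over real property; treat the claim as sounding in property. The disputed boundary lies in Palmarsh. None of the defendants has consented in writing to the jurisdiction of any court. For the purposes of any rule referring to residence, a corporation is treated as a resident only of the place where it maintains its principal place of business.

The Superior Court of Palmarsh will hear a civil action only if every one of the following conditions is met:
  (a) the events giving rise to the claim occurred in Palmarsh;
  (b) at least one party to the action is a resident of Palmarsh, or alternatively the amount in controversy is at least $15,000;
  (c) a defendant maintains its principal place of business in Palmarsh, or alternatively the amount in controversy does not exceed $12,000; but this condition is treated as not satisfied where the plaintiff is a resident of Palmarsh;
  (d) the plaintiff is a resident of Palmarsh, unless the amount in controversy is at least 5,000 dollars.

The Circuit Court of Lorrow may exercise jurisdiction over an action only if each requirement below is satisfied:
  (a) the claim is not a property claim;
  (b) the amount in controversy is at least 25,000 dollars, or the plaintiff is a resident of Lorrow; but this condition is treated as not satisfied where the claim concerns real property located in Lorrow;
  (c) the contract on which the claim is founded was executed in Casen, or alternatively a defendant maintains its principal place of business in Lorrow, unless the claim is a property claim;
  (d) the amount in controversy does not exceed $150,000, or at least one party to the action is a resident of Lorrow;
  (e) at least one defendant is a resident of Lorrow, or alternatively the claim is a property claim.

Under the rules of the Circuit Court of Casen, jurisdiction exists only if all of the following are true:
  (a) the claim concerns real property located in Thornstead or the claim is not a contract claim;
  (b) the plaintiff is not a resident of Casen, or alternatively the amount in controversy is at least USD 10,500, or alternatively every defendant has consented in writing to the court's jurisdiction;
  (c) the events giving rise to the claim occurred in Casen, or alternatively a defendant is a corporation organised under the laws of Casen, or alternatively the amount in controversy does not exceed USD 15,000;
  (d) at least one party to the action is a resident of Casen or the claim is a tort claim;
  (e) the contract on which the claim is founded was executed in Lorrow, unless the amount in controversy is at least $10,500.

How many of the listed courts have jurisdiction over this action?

1

The Superior Court of Palmarsh:
  (a) The operative events occurred in Palmarsh. Condition met.
  (b) Anika Varga resides in Palmarsh, so this disjunct is met. Met.
  (c) The amount in controversy is 11,700 dollars, within the $12,000 ceiling, so one alternative holds. The exception is not triggered, since the plaintiff resides in Lorrow, not Palmarsh. Met.
  (d) The plaintiff resides in Lorrow, not Palmarsh. The proviso rescues it, though: the amount in controversy is USD 11,700, which meets the 5,000 dollars floor. Condition met.
  → Jurisdiction lies.
The Circuit Court of Lorrow:
  (a) The claim is a property claim. Not satisfied.
  (b) The plaintiff resides in Lorrow, which satisfies one of the alternatives. And the carve-out is inapplicable — the property lies in Palmarsh, not Lorrow. Met.
  (c) No contract (and hence no place of execution) is alleged; the corporate defendant(s) have their principal place of business in Zefrow, not Lorrow — none of the alternatives is met. The proviso rescues it, though: the claim is a property claim. Satisfied.
  (d) The amount in controversy is 11,700 dollars, within the $150,000 ceiling, so one alternative holds. Satisfied.
  (e) The claim is a property claim — that alternative is enough. Satisfied.
  → Not every requirement is met — no jurisdiction.
The Circuit Court of Casen:
  (a) The claim is a property claim, not a contract claim, so this disjunct is met. Condition met.
  (b) The plaintiff resides in Lorrow, which is not Casen, so one alternative holds. Satisfied.
  (c) The amount in controversy is 11,700 dollars, within the $15,000 ceiling — that alternative is enough. Met.
  (d) No party resides in Casen; the claim is a property claim, not a tort claim — none of the alternatives is met. Not met.
  (e) No contract (and hence no place of execution) is alleged. But the amount in controversy is $11,700, which meets the 10,500 dollars floor, and the 'unless' clause therefore excuses the requirement. Condition met.
  → Not every requirement is met — no jurisdiction.
Courts with jurisdiction: the Superior Court of Palmarsh — 1 in total.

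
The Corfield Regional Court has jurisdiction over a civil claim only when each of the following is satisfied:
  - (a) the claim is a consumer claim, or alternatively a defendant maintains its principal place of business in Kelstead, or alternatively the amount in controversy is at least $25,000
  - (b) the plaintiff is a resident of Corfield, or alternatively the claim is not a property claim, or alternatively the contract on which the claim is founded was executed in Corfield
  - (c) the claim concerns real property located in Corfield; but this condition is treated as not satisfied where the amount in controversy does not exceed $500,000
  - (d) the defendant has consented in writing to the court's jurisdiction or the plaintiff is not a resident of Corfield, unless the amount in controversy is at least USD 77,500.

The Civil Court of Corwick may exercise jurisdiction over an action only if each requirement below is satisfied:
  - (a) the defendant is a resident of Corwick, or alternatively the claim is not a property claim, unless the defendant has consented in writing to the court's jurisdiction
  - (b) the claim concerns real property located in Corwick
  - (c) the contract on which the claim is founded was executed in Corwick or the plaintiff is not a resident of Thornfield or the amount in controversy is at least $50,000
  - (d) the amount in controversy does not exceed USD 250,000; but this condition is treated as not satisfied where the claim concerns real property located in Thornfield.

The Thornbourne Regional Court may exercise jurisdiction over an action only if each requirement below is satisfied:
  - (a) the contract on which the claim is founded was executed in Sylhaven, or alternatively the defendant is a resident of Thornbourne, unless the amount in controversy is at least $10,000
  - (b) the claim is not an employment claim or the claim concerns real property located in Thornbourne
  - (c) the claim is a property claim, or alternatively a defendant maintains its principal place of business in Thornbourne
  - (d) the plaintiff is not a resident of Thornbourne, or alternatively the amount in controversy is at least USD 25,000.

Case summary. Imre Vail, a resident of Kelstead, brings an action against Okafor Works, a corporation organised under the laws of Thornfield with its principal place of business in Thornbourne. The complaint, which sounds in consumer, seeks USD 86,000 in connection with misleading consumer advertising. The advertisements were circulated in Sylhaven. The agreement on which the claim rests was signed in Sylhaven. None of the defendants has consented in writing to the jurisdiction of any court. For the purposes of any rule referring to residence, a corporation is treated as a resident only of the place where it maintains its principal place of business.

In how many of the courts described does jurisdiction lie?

1

The Corfield Regional Court:
  (a) The claim is a consumer claim, so one alternative holds. Satisfied.
  (b) The claim is a consumer claim, not a property claim — that alternative is enough. Satisfied.
  (c) The claim does not concern real property. Fails.
  (d) The plaintiff resides in Kelstead, which is not Corfield, so this disjunct is met. Condition met.
  → No jurisdiction.
The Civil Court of Corwick:
  (a) The claim is a consumer claim, not a property claim, which satisfies one of the alternatives. Met.
  (b) The claim does not concern real property. Not met.
  (c) The plaintiff resides in Kelstead, which is not Thornfield, so this disjunct is met. Met.
  (d) The amount in controversy is USD 86,000, within the $250,000 ceiling. The carve-out does not apply: the claim does not concern real property. Satisfied.
  → No jurisdiction.
The Thornbourne Regional Court:
  (a) The contract was executed in Sylhaven — that alternative is enough. Satisfied.
  (b) The claim is a consumer claim, not an employment claim, which satisfies one of the alternatives. Satisfied.
  (c) Okafor Works has its principal place of business in Thornbourne, so this disjunct is met. Met.
  (d) The plaintiff resides in Kelstead, which is not Thornbourne — that alternative is enough. Satisfied.
  → The court has jurisdiction.
Courts with jurisdiction: the Thornbourne Regional Court — 1 in total.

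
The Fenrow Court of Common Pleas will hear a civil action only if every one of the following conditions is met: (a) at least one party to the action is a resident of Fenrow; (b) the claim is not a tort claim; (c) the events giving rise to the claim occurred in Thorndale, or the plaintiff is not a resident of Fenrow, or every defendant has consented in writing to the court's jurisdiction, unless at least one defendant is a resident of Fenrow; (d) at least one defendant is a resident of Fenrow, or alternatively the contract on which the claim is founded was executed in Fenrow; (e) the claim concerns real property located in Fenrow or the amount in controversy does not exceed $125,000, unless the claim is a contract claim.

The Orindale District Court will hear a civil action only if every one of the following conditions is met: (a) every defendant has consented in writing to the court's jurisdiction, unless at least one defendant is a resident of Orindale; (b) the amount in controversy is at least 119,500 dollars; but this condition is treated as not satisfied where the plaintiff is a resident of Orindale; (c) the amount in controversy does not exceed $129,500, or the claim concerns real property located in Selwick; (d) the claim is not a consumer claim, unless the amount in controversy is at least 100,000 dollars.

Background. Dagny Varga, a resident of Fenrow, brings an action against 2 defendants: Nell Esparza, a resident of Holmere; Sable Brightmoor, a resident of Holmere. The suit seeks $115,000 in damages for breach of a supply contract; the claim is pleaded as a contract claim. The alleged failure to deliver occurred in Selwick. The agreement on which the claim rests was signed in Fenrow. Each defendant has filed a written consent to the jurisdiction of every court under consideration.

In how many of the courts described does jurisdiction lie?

1

The Fenrow Court of Common Pleas:
  (a) Dagny Varga resides in Fenrow. Condition met.
  (b) The claim is a contract claim, not a tort claim. Satisfied.
  (c) Every defendant has filed written consent — that alternative is enough. Satisfied.
  (d) The contract was executed in Fenrow, so one alternative holds. Satisfied.
  (e) The amount in controversy is 115,000 dollars, within the 125,000 dollars ceiling, so this disjunct is met. Satisfied.
  → The court has jurisdiction.
The Orindale District Court:
  (a) Every defendant has filed written consent. Condition met.
  (b) The amount in controversy is $115,000, below the 119,500 dollars floor. Condition not met.
  (c) The amount in controversy is $115,000, within the $129,500 ceiling, so one alternative holds. Satisfied.
  (d) The claim is a contract claim, not a consumer claim. Satisfied.
  → At least one condition fails; no jurisdiction.
Courts with jurisdiction: the Fenrow Court of Common Pleas — 1 in total.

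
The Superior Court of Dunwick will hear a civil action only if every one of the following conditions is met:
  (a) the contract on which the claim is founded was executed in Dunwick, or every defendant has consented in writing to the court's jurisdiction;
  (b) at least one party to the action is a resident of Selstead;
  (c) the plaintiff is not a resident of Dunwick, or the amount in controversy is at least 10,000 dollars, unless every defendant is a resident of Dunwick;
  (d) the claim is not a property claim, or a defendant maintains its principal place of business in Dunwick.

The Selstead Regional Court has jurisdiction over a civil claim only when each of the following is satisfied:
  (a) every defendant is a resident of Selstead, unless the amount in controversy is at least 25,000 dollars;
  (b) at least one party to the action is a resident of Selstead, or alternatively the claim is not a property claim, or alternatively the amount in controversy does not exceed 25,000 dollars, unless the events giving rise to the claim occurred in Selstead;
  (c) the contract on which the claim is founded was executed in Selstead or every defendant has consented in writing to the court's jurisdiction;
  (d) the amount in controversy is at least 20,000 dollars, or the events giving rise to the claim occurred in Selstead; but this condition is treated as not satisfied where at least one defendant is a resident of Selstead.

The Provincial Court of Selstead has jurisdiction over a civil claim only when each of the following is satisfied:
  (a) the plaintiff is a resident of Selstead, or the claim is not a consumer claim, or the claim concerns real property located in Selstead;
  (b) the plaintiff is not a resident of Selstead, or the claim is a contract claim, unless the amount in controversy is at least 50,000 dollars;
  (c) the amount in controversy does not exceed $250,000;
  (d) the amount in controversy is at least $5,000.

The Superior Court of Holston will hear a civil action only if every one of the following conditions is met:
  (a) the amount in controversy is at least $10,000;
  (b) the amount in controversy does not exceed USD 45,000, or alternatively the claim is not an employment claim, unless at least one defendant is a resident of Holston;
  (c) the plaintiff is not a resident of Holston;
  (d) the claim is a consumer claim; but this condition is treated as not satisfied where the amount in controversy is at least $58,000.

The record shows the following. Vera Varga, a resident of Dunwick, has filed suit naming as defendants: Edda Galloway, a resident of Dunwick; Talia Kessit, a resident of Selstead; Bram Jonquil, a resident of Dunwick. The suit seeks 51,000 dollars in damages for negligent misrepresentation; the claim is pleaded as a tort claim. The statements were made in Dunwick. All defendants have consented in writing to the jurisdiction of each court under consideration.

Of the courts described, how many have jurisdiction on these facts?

The Superior Court of Dunwick:
  (a) Every defendant has filed written consent, so one alternative holds. Condition met.
  (b) Talia Kessit resides in Selstead. Met.
  (c) The amount in controversy is USD 51,000, which meets the 10,000 dollars floor — that alternative is enough. Condition met.
  (d) The claim is a tort claim, not a property claim, so this disjunct is met. Met.
  → Every requirement is satisfied — jurisdiction.
The Selstead Regional Court:
  (a) The defendants reside as follows — Edda Galloway in Dunwick, Talia Kessit in Selstead, Bram Jonquil in Dunwick — not all in Selstead. The proviso rescues it, though: the amount in controversy is $51,000, which meets the $25,000 floor. Satisfied.
  (b) Talia Kessit resides in Selstead, so this disjunct is met. Condition met.
  (c) Every defendant has filed written consent — that alternative is enough. Condition met.
  (d) The amount in controversy is 51,000 dollars, which meets the 20,000 dollars floor, so this disjunct is met. However, Talia Kessit resides in Selstead, which falls within the stated exception and so defeats the condition. Not met.
  → At least one condition fails; no jurisdiction.
The Provincial Court of Selstead:
  (a) The claim is a tort claim, not a consumer claim, which satisfies one of the alternatives. Met.
  (b) The plaintiff resides in Dunwick, which is not Selstead, so this disjunct is met. Satisfied.
  (c) The amount in controversy is $51,000, within the $250,000 ceiling. Satisfied.
  (d) The amount in controversy is 51,000 dollars, which meets the USD 5,000 floor. Condition met.
  → Jurisdiction lies.
The Superior Court of Holston:
  (a) The amount in controversy is USD 51,000, which meets the USD 10,000 floor. Satisfied.
  (b) The claim is a tort claim, not an employment claim — that alternative is enough. Satisfied.
  (c) The plaintiff resides in Dunwick, which is not Holston. Condition met.
  (d) The claim is a tort claim, not a consumer claim. Not met.
  → Not every requirement is met — no jurisdiction.
Courts with jurisdiction: the Superior Court of Dunwick, the Provincial Court of Selstead — 2 in total.

2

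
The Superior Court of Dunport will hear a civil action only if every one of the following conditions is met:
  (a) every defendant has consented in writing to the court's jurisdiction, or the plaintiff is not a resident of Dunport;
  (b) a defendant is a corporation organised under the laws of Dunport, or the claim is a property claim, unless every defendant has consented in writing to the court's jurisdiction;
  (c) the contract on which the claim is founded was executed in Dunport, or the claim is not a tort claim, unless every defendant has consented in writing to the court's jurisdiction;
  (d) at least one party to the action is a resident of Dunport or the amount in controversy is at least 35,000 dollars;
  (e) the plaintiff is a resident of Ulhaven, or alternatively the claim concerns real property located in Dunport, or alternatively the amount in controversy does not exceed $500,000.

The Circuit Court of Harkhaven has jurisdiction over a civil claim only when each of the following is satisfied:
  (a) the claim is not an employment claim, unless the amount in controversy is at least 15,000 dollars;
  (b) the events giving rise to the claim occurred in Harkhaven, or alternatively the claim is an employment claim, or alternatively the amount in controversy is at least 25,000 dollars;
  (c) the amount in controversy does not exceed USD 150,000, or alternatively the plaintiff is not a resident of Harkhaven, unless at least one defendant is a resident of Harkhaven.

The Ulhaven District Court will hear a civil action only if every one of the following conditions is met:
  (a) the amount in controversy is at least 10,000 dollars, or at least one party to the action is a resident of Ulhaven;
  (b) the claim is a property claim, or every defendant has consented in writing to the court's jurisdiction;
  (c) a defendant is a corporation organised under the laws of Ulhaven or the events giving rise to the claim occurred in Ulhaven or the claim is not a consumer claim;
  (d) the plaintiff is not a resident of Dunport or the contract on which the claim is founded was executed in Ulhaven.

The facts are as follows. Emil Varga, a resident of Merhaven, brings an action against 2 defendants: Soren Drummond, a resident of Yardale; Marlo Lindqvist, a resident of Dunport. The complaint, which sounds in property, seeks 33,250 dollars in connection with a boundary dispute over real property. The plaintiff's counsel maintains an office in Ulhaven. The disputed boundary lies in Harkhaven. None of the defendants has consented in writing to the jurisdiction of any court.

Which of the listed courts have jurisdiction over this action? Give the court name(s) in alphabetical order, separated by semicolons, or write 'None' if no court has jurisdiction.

the Circuit Court of Harkhaven; the Superior Court of Dunport; the Ulhaven District Court

The Superior Court of Dunport:
  (a) The plaintiff resides in Merhaven, which is not Dunport, so one alternative holds. Condition met.
  (b) The claim is a property claim, which satisfies one of the alternatives. Condition met.
  (c) The claim is a property claim, not a tort claim, so one alternative holds. Satisfied.
  (d) Marlo Lindqvist resides in Dunport, so this disjunct is met. Condition met.
  (e) The amount in controversy is 33,250 dollars, within the $500,000 ceiling, so one alternative holds. Satisfied.
  → All conditions met; jurisdiction exists.
The Circuit Court of Harkhaven:
  (a) The claim is a property claim, not an employment claim. Met.
  (b) The operative events occurred in Harkhaven, so this disjunct is met. Condition met.
  (c) The amount in controversy is 33,250 dollars, within the $150,000 ceiling, which satisfies one of the alternatives. Condition met.
  → Jurisdiction lies.
The Ulhaven District Court:
  (a) The amount in controversy is USD 33,250, which meets the $10,000 floor, which satisfies one of the alternatives. Satisfied.
  (b) The claim is a property claim, so this disjunct is met. Met.
  (c) The claim is a property claim, not a consumer claim, so one alternative holds. Satisfied.
  (d) The plaintiff resides in Merhaven, which is not Dunport — that alternative is enough. Condition met.
  → Every requirement is satisfied — jurisdiction.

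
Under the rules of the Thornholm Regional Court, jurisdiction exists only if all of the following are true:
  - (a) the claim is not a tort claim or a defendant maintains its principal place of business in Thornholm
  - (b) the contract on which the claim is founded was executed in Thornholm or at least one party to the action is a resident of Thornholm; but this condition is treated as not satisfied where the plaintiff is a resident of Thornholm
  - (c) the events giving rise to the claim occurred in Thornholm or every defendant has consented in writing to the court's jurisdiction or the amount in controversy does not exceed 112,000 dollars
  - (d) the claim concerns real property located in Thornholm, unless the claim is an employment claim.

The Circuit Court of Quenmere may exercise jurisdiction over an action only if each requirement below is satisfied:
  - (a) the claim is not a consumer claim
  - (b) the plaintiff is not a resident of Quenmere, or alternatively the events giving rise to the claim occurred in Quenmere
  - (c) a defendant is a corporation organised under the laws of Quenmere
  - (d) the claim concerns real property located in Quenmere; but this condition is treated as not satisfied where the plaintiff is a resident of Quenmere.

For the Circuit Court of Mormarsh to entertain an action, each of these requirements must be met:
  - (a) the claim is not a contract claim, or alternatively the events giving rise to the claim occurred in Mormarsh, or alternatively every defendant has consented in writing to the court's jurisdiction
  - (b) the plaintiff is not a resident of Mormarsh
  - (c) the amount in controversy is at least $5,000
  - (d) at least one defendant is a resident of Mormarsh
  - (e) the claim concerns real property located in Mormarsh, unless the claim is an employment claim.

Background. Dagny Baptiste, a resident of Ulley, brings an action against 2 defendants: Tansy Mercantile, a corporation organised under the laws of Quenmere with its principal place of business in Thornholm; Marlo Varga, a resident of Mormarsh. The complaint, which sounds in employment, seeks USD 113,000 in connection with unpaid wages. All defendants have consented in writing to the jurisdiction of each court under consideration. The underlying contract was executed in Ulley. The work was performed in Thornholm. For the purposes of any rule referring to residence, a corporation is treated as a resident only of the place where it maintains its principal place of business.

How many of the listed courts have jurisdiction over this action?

2

The Thornholm Regional Court:
  (a) The claim is an employment claim, not a tort claim, so one alternative holds. Condition met.
  (b) Tansy Mercantile resides in Thornholm, so one alternative holds. The exception is not triggered, since the plaintiff resides in Ulley, not Thornholm. Satisfied.
  (c) The operative events occurred in Thornholm, which satisfies one of the alternatives. Condition met.
  (d) The claim does not concern real property. However, the claim is an employment claim, so the 'unless' proviso supplies this condition. Satisfied.
  → The court has jurisdiction.
The Circuit Court of Quenmere:
  (a) The claim is an employment claim, not a consumer claim. Satisfied.
  (b) The plaintiff resides in Ulley, which is not Quenmere — that alternative is enough. Met.
  (c) Tansy Mercantile is organised under the laws of Quenmere. Condition met.
  (d) The claim does not concern real property. Fails.
  → Not every requirement is met — no jurisdiction.
The Circuit Court of Mormarsh:
  (a) The claim is an employment claim, not a contract claim, so one alternative holds. Met.
  (b) The plaintiff resides in Ulley, which is not Mormarsh. Condition met.
  (c) The amount in controversy is USD 113,000, which meets the $5,000 floor. Condition met.
  (d) Marlo Varga resides in Mormarsh. Condition met.
  (e) The claim does not concern real property. However, the claim is an employment claim, so the 'unless' proviso supplies this condition. Condition met.
  → The court has jurisdiction.
Courts with jurisdiction: the Thornholm Regional Court, the Circuit Court of Mormarsh — 2 in total.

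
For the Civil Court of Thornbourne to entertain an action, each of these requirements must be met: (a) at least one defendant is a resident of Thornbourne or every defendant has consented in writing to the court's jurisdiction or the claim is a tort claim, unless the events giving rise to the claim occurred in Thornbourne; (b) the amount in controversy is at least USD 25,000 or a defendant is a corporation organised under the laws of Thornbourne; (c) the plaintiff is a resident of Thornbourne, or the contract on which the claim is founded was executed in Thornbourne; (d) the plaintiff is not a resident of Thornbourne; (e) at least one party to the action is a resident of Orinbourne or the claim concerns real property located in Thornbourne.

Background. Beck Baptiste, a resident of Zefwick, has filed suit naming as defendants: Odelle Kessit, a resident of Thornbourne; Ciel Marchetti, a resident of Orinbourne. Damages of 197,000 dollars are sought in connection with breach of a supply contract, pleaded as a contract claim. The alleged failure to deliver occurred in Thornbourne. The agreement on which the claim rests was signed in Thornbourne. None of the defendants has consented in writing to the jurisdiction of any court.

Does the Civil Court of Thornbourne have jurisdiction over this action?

The Civil Court of Thornbourne:
  (a) Odelle Kessit resides in Thornbourne, which satisfies one of the alternatives. Met.
  (b) The amount in controversy is $197,000, which meets the $25,000 floor, so one alternative holds. Satisfied.
  (c) The contract was executed in Thornbourne, so this disjunct is met. Satisfied.
  (d) The plaintiff resides in Zefwick, which is not Thornbourne. Condition met.
  (e) Ciel Marchetti resides in Orinbourne — that alternative is enough. Condition met.
  → All conditions met; jurisdiction exists.

Yes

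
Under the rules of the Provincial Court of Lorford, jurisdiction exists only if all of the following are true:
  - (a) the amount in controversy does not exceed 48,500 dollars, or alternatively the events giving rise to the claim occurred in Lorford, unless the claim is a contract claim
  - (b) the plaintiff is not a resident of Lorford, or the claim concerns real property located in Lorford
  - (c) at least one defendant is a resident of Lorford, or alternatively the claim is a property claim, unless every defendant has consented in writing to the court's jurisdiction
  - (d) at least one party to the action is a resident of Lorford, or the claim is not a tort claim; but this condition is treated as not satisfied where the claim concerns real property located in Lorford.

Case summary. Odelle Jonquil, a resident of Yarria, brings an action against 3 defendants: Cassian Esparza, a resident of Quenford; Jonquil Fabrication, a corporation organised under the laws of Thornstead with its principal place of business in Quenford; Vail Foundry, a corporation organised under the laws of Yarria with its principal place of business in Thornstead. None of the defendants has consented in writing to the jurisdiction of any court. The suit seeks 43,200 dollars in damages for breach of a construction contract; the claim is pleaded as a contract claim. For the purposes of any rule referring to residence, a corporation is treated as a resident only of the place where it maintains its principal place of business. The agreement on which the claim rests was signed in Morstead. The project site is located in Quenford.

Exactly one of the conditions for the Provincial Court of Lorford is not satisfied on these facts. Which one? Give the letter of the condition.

The Provincial Court of Lorford:
  (a) The amount in controversy is USD 43,200, within the 48,500 dollars ceiling — that alternative is enough. Condition met.
  (b) The plaintiff resides in Yarria, which is not Lorford, so one alternative holds. Met.
  (c) No defendant resides in Lorford (they reside in Quenford, Quenford, Thornstead); the claim is a contract claim, not a property claim — no alternative holds. Nor does the 'unless' clause help: no such written consent has been filed. Condition not met.
  (d) The claim is a contract claim, not a tort claim, so this disjunct is met. The exception is not triggered, since the claim does not concern real property. Condition met.
Only condition (c) fails.

(c)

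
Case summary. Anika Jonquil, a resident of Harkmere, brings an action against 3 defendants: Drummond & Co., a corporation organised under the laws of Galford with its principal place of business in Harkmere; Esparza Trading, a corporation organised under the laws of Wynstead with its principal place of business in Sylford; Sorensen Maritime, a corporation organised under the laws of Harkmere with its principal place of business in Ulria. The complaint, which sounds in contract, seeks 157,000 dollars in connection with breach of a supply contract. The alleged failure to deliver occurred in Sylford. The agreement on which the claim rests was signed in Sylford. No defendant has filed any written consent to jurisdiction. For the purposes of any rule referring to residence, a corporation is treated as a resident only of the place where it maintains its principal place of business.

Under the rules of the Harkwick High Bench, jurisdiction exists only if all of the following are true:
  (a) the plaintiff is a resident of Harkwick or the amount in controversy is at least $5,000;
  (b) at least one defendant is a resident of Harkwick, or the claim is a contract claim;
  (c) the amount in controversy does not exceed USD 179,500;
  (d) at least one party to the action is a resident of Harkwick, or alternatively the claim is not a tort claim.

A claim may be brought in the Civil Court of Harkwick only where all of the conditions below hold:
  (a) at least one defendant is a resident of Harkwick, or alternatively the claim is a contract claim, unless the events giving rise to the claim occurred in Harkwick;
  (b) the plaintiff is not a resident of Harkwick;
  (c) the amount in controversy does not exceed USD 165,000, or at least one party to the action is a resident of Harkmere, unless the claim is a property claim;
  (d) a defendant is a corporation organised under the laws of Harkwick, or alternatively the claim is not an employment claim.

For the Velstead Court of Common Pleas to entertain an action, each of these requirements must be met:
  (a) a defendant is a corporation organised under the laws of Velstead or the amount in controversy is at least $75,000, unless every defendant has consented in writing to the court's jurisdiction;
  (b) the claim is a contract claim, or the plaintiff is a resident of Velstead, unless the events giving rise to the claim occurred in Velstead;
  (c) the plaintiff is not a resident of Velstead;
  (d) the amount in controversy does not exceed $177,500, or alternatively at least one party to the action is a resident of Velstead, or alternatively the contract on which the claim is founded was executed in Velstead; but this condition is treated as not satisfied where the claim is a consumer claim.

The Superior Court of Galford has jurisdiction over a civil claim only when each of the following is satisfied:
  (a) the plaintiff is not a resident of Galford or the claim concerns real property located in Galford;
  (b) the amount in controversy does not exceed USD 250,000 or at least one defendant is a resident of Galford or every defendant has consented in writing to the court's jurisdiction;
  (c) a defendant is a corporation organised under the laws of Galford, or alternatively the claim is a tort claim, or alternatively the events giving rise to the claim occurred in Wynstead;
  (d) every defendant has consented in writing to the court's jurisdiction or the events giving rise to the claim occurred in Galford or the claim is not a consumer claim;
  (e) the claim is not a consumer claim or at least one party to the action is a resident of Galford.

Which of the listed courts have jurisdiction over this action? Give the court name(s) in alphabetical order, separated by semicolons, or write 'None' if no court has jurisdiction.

The Harkwick High Bench:
  (a) The amount in controversy is $157,000, which meets the 5,000 dollars floor, so one alternative holds. Met.
  (b) The claim is a contract claim, so this disjunct is met. Satisfied.
  (c) The amount in controversy is $157,000, within the 179,500 dollars ceiling. Satisfied.
  (d) The claim is a contract claim, not a tort claim, so this disjunct is met. Met.
  → The court has jurisdiction.
The Civil Court of Harkwick:
  (a) The claim is a contract claim, which satisfies one of the alternatives. Satisfied.
  (b) The plaintiff resides in Harkmere, which is not Harkwick. Met.
  (c) The amount in controversy is USD 157,000, within the USD 165,000 ceiling — that alternative is enough. Satisfied.
  (d) The claim is a contract claim, not an employment claim, so this disjunct is met. Satisfied.
  → Every requirement is satisfied — jurisdiction.
The Velstead Court of Common Pleas:
  (a) The amount in controversy is USD 157,000, which meets the 75,000 dollars floor, so this disjunct is met. Met.
  (b) The claim is a contract claim — that alternative is enough. Satisfied.
  (c) The plaintiff resides in Harkmere, which is not Velstead. Met.
  (d) The amount in controversy is USD 157,000, within the $177,500 ceiling, so one alternative holds. And the carve-out is inapplicable — the claim is a contract claim, not a consumer claim. Condition met.
  → Jurisdiction lies.
The Superior Court of Galford:
  (a) The plaintiff resides in Harkmere, which is not Galford — that alternative is enough. Met.
  (b) The amount in controversy is 157,000 dollars, within the 250,000 dollars ceiling — that alternative is enough. Satisfied.
  (c) Drummond & Co. is organised under the laws of Galford, so one alternative holds. Condition met.
  (d) The claim is a contract claim, not a consumer claim, which satisfies one of the alternatives. Condition met.
  (e) The claim is a contract claim, not a consumer claim, so this disjunct is met. Satisfied.
  → Every requirement is satisfied — jurisdiction.

the Civil Court of Harkwick; the Harkwick High Bench; the Superior Court of Galford; the Velstead Court of Common Pleas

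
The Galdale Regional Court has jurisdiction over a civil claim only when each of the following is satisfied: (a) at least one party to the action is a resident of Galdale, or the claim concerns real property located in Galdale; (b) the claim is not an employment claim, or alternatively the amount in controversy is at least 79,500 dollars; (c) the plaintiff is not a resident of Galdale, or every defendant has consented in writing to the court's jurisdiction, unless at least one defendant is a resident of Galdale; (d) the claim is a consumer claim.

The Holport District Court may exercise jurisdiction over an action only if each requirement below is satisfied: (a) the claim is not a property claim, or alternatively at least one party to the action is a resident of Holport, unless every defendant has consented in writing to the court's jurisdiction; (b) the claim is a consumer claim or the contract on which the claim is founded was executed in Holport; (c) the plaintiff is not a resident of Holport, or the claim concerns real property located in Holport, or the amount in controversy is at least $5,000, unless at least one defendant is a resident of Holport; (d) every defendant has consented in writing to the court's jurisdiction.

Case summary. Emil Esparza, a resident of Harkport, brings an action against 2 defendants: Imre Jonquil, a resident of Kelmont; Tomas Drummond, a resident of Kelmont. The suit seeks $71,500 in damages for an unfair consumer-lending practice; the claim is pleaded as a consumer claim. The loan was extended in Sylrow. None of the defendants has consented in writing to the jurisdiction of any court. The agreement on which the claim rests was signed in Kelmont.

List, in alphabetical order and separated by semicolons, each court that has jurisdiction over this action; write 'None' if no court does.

The Galdale Regional Court:
  (a) No party resides in Galdale; the claim does not concern real property — every alternative fails. Condition not met.
  (b) The claim is a consumer claim, not an employment claim, so this disjunct is met. Satisfied.
  (c) The plaintiff resides in Harkport, which is not Galdale — that alternative is enough. Met.
  (d) The claim is a consumer claim. Met.
  → At least one condition fails; no jurisdiction.
The Holport District Court:
  (a) The claim is a consumer claim, not a property claim, which satisfies one of the alternatives. Met.
  (b) The claim is a consumer claim, which satisfies one of the alternatives. Condition met.
  (c) The plaintiff resides in Harkport, which is not Holport, which satisfies one of the alternatives. Condition met.
  (d) No such written consent has been filed. Not met.
  → Not every requirement is met — no jurisdiction.

None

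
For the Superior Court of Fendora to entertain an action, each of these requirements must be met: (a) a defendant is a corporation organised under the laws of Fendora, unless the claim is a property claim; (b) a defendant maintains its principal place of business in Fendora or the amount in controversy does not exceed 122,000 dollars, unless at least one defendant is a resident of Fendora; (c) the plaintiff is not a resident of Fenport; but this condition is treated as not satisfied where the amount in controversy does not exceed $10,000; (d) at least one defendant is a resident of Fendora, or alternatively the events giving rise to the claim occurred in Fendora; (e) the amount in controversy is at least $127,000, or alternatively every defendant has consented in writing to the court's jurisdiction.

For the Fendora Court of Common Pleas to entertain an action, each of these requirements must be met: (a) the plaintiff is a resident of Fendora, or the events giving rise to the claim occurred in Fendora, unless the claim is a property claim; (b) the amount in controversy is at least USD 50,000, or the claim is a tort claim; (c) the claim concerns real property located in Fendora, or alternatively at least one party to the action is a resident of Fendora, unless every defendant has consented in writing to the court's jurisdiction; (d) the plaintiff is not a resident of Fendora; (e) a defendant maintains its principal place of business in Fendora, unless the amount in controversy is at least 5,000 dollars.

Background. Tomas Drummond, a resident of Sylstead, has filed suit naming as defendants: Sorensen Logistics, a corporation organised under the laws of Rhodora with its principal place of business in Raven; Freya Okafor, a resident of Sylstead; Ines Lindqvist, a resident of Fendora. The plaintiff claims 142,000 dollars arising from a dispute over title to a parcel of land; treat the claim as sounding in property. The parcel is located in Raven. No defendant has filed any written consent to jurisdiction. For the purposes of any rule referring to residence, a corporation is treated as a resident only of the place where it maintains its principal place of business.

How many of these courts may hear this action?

2

The Superior Court of Fendora:
  (a) The corporate defendant(s) are organised in Rhodora, not Fendora. However, the claim is a property claim, so the 'unless' proviso supplies this condition. Met.
  (b) The corporate defendant(s) have their principal place of business in Raven, not Fendora; the amount in controversy is USD 142,000, above the 122,000 dollars ceiling — every alternative fails. But Ines Lindqvist resides in Fendora, and the 'unless' clause therefore excuses the requirement. Condition met.
  (c) The plaintiff resides in Sylstead, which is not Fenport. The exception is not triggered, since the amount in controversy is $142,000, above the 10,000 dollars ceiling. Condition met.
  (d) Ines Lindqvist resides in Fendora, so this disjunct is met. Condition met.
  (e) The amount in controversy is 142,000 dollars, which meets the 127,000 dollars floor — that alternative is enough. Satisfied.
  → Jurisdiction lies.
The Fendora Court of Common Pleas:
  (a) The plaintiff resides in Sylstead, not Fendora; the operative events occurred in Raven, not Fendora — none of the alternatives is met. However, the claim is a property claim, so the 'unless' proviso supplies this condition. Met.
  (b) The amount in controversy is USD 142,000, which meets the 50,000 dollars floor — that alternative is enough. Satisfied.
  (c) Ines Lindqvist resides in Fendora, which satisfies one of the alternatives. Satisfied.
  (d) The plaintiff resides in Sylstead, which is not Fendora. Satisfied.
  (e) The corporate defendant(s) have their principal place of business in Raven, not Fendora. But the amount in controversy is $142,000, which meets the $5,000 floor, and the 'unless' clause therefore excuses the requirement. Satisfied.
  → The court has jurisdiction.
Courts with jurisdiction: the Superior Court of Fendora, the Fendora Court of Common Pleas — 2 in total.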